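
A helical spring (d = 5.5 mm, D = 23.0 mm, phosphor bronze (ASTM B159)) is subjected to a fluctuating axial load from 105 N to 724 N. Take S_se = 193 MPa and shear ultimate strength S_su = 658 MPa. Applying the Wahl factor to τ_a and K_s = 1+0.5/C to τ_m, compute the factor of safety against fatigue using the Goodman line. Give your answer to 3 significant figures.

C = D/d = 23.0/5.5 = 4.1818; K_W = (4C−1)/(4C−4)+0.615/C = 1.3828; K_s = 1+0.5/C = 1.1196
F_a = (F_max−F_min)/2 = 309.5 N; F_m = (F_max+F_min)/2 = 414.5 N
τ_a = K_W·8F_aD/(πd³) = 1.3828 × 108.95 = 150.66 MPa
τ_m = K_s·8F_mD/(πd³) = 1.1196 × 145.92 = 163.36 MPa
Goodman: 1/n_f = τ_a/S_se + τ_m/S_su = 150.66/193 + 163.36/658 = 0.78061 + 0.24827 = 1.0289
n_f = 1/1.0289 = 0.9719

0.972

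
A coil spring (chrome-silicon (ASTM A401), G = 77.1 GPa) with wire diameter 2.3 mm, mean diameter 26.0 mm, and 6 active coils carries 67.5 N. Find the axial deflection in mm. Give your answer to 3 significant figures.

k = Gd⁴/(8D³N_a) = (77.1×10³)(2.3⁴)/(8·26.0³·6) = 2.5574 N/mm
δ = F/k = 67.5 / 2.5574 = 26.394 mm

26.4 mm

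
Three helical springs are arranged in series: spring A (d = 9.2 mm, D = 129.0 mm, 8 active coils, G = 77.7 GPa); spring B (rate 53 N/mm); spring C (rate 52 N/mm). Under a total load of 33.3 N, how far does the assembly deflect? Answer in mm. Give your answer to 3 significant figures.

9.49 mm

k_A = Gd⁴/(8D³N_a) = (77.7×10³)(9.2⁴)/(8·129.0³·8) = 4.0516 N/mm
Series: 1/k_eq = 1/4.0516 + 1/53 + 1/52 = 0.28492; k_eq = 3.5098 N/mm
δ = F/k_eq = 33.3/3.5098 = 9.4877 mm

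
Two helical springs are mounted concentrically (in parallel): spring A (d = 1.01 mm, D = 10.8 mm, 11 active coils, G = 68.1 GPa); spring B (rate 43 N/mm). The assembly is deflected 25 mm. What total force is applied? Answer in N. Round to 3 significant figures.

1090 N

k_A = Gd⁴/(8D³N_a) = (68.1×10³)(1.01⁴)/(8·10.8³·11) = 0.63926 N/mm
Parallel: k_eq = 0.63926 + 43 = 43.639 N/mm
F = k_eq·δ = 43.639·25 = 1091 N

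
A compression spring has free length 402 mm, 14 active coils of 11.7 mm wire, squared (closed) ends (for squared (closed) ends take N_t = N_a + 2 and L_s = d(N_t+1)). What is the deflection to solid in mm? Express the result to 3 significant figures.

203 mm

N_t = 16; L_s = 11.7·17 = 198.9 mm
δ_solid = L₀ − L_s = 402 − 198.9 = 203.1 mm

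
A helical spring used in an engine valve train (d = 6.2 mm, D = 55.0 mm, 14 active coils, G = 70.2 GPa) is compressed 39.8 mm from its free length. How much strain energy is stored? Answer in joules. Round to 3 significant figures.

k = Gd⁴/(8D³N_a) = (70.2×10³)(6.2⁴)/(8·55.0³·14) = 5.5667 N/mm
U = ½kδ² = 0.5 × 5.5667 × 39.8² = 4408.9 N·mm = 4.4089 J

4.41 J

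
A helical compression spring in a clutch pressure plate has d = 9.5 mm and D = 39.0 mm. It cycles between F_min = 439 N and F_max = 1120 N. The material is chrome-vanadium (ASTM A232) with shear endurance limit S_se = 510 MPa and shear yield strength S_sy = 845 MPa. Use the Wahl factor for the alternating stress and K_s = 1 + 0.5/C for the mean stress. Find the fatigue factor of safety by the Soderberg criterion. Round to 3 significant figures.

4.40

C = D/d = 39.0/9.5 = 4.1053; K_W = (4C−1)/(4C−4)+0.615/C = 1.3913; K_s = 1+0.5/C = 1.1218
F_a = (F_max−F_min)/2 = 340.5 N; F_m = (F_max+F_min)/2 = 779.5 N
τ_a = K_W·8F_aD/(πd³) = 1.3913 × 39.441 = 54.876 MPa
τ_m = K_s·8F_mD/(πd³) = 1.1218 × 90.292 = 101.29 MPa
Soderberg: 1/n_f = τ_a/S_se + τ_m/S_sy = 54.876/510 + 101.29/845 = 0.10760 + 0.11987 = 0.22747
n_f = 1/0.22747 = 4.396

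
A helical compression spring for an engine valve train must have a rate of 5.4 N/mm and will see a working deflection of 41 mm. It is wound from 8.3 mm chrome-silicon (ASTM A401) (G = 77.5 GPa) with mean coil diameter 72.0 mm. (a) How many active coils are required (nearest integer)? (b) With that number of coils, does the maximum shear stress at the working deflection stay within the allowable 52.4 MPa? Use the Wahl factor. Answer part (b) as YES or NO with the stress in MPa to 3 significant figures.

(a) 23 coils; (b) NO, τ_max = 82.3 MPa

N_a = Gd⁴/(8D³k) = (77.5×10³)(8.3⁴)/(8·72.0³·5.4) = 22.81 → N_a = 23
Actual rate k = Gd⁴/(8D³·23) = 5.3555 N/mm
Working load F = kδ = 5.3555·41 = 219.57 N
C = 72.0/8.3 = 8.6747; K_W = (4C−1)/(4C−4)+0.615/C = 1.1686
τ_max = K_W·8FD/(πd³) = 1.1686·70.408 = 82.28 MPa
τ_max > 52.4 MPa → exceeds allowable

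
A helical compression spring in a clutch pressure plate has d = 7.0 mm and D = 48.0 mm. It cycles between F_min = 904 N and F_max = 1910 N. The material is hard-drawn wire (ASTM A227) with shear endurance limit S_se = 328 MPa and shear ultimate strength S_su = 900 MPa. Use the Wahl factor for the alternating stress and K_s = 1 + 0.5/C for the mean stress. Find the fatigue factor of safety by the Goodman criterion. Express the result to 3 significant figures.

0.792

C = D/d = 48.0/7.0 = 6.8571; K_W = (4C−1)/(4C−4)+0.615/C = 1.2177; K_s = 1+0.5/C = 1.0729
F_a = (F_max−F_min)/2 = 503 N; F_m = (F_max+F_min)/2 = 1407 N
τ_a = K_W·8F_aD/(πd³) = 1.2177 × 179.25 = 218.28 MPa
τ_m = K_s·8F_mD/(πd³) = 1.0729 × 501.4 = 537.96 MPa
Goodman: 1/n_f = τ_a/S_se + τ_m/S_su = 218.28/328 + 537.96/900 = 0.66548 + 0.59773 = 1.2632
n_f = 1/1.2632 = 0.7916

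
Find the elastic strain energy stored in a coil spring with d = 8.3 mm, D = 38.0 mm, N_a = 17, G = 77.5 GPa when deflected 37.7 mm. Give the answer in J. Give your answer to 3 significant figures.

k = Gd⁴/(8D³N_a) = (77.5×10³)(8.3⁴)/(8·38.0³·17) = 49.286 N/mm
U = ½kδ² = 0.5 × 49.286 × 37.7² = 35025 N·mm = 35.025 J

35.0 J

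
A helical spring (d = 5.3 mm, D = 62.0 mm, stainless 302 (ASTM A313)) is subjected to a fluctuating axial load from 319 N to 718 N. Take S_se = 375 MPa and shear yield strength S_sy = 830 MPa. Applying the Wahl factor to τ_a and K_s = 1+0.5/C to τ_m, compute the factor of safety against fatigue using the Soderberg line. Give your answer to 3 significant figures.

0.755

C = D/d = 62.0/5.3 = 11.6981; K_W = (4C−1)/(4C−4)+0.615/C = 1.1227; K_s = 1+0.5/C = 1.0427
F_a = (F_max−F_min)/2 = 199.5 N; F_m = (F_max+F_min)/2 = 518.5 N
τ_a = K_W·8F_aD/(πd³) = 1.1227 × 211.57 = 237.52 MPa
τ_m = K_s·8F_mD/(πd³) = 1.0427 × 549.86 = 573.36 MPa
Soderberg: 1/n_f = τ_a/S_se + τ_m/S_sy = 237.52/375 + 573.36/830 = 0.63339 + 0.69080 = 1.3242
n_f = 1/1.3242 = 0.7552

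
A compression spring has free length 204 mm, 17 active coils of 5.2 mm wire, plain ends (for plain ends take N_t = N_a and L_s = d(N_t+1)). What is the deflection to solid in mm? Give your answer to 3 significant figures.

110 mm

N_t = 17; L_s = 5.2·18 = 93.6 mm
δ_solid = L₀ − L_s = 204 − 93.6 = 110.4 mm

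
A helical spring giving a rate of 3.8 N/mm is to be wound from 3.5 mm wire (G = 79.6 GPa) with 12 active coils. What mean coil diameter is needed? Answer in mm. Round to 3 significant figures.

32.0 mm

D = (Gd⁴/(8N_a·k))^(1/3) = (79.6×10³·3.5⁴/(8·12·3.8))^(1/3)
  = (32743.9)^(1/3) = 31.9922 mm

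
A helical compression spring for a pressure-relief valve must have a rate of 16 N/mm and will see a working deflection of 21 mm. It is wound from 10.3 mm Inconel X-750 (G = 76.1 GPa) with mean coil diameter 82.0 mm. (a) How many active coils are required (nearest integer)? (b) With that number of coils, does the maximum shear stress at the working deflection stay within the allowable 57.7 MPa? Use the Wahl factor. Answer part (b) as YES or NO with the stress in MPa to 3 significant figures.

(a) 12 coils; (b) NO, τ_max = 76.9 MPa

N_a = Gd⁴/(8D³k) = (76.1×10³)(10.3⁴)/(8·82.0³·16) = 12.14 → N_a = 12
Actual rate k = Gd⁴/(8D³·12) = 16.182 N/mm
Working load F = kδ = 16.182·21 = 339.81 N
C = 82.0/10.3 = 7.9612; K_W = (4C−1)/(4C−4)+0.615/C = 1.1850
τ_max = K_W·8FD/(πd³) = 1.1850·64.936 = 76.948 MPa
τ_max > 57.7 MPa → exceeds allowable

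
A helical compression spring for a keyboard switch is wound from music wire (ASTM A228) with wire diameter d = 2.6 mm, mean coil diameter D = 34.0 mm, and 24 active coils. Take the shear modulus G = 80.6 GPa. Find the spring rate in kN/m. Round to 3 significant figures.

k = Gd⁴/(8D³N_a) = (80.6×10³ × 2.6⁴) / (8 × 34.0³ × 24)
  = 3.68323e+06 / 7.54637e+06 = 0.48808 N/mm

0.488 kN/m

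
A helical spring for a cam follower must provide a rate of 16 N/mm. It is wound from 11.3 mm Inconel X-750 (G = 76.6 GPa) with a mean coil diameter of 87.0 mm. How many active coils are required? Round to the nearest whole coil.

15

N_a = Gd⁴/(8D³k) = (76.6×10³ × 11.3⁴)/(8 × 87.0³ × 16)
    = 1.24894e+09 / 8.42884e+07 = 14.82 → 15 coils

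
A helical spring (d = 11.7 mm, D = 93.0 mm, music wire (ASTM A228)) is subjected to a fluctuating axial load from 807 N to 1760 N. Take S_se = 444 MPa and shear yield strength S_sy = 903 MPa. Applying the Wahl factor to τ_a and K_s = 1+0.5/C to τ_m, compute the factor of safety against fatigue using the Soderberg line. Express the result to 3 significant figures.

2.43

C = D/d = 93.0/11.7 = 7.9487; K_W = (4C−1)/(4C−4)+0.615/C = 1.1853; K_s = 1+0.5/C = 1.0629
F_a = (F_max−F_min)/2 = 476.5 N; F_m = (F_max+F_min)/2 = 1283.5 N
τ_a = K_W·8F_aD/(πd³) = 1.1853 × 70.458 = 83.514 MPa
τ_m = K_s·8F_mD/(πd³) = 1.0629 × 189.78 = 201.72 MPa
Soderberg: 1/n_f = τ_a/S_se + τ_m/S_sy = 83.514/444 + 201.72/903 = 0.18809 + 0.22339 = 0.41149
n_f = 1/0.41149 = 2.43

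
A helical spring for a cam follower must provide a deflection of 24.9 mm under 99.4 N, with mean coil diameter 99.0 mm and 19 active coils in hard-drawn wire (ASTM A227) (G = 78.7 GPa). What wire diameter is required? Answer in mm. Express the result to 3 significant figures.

Required rate k = F/δ = 99.4/24.9 = 3.992 N/mm
d = (8D³N_a·k / G)^(1/4) = (8·99.0³·19·3.992 / (78.7×10³))^0.25
  = (7481)^0.25 = 9.3002 mm

9.30 mm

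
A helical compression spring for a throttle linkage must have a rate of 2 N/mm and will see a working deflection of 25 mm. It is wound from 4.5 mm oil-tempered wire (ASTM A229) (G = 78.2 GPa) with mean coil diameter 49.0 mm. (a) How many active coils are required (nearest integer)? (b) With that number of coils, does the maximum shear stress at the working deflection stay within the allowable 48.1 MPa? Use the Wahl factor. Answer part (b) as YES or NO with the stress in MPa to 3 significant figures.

(a) 17 coils; (b) NO, τ_max = 77.7 MPa

N_a = Gd⁴/(8D³k) = (78.2×10³)(4.5⁴)/(8·49.0³·2) = 17.04 → N_a = 17
Actual rate k = Gd⁴/(8D³·17) = 2.0041 N/mm
Working load F = kδ = 2.0041·25 = 50.104 N
C = 49.0/4.5 = 10.8889; K_W = (4C−1)/(4C−4)+0.615/C = 1.1323
τ_max = K_W·8FD/(πd³) = 1.1323·68.607 = 77.685 MPa
τ_max > 48.1 MPa → exceeds allowable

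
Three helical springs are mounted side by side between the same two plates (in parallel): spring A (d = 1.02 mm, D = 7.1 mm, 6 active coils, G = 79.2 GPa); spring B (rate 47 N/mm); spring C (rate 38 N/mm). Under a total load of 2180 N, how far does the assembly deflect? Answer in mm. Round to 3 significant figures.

24.2 mm

k_A = Gd⁴/(8D³N_a) = (79.2×10³)(1.02⁴)/(8·7.1³·6) = 4.9901 N/mm
Parallel: k_eq = 4.9901 + 47 + 38 = 89.99 N/mm
δ = F/k_eq = 2180/89.99 = 24.225 mm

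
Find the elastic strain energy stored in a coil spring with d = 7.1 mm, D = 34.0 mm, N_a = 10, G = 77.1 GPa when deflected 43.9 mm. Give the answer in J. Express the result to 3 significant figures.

k = Gd⁴/(8D³N_a) = (77.1×10³)(7.1⁴)/(8·34.0³·10) = 62.31 N/mm
U = ½kδ² = 0.5 × 62.31 × 43.9² = 60043 N·mm = 60.043 J

60.0 J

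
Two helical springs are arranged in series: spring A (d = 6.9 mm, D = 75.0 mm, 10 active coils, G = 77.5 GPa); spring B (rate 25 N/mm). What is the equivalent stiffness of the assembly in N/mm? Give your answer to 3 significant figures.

k_A = Gd⁴/(8D³N_a) = (77.5×10³)(6.9⁴)/(8·75.0³·10) = 5.205 N/mm
Series: 1/k_eq = 1/5.205 + 1/25 = 0.23212; k_eq = 4.3081 N/mm

4.31 N/mm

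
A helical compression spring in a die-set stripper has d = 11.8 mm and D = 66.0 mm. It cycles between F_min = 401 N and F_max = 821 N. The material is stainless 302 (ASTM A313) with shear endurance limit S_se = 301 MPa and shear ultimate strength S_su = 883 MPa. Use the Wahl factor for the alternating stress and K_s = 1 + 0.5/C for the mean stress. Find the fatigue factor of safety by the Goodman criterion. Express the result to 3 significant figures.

C = D/d = 66.0/11.8 = 5.5932; K_W = (4C−1)/(4C−4)+0.615/C = 1.2732; K_s = 1+0.5/C = 1.0894
F_a = (F_max−F_min)/2 = 210 N; F_m = (F_max+F_min)/2 = 611 N
τ_a = K_W·8F_aD/(πd³) = 1.2732 × 21.481 = 27.351 MPa
τ_m = K_s·8F_mD/(πd³) = 1.0894 × 62.5 = 68.087 MPa
Goodman: 1/n_f = τ_a/S_se + τ_m/S_su = 27.351/301 + 68.087/883 = 0.09087 + 0.07711 = 0.16797
n_f = 1/0.16797 = 5.953

5.95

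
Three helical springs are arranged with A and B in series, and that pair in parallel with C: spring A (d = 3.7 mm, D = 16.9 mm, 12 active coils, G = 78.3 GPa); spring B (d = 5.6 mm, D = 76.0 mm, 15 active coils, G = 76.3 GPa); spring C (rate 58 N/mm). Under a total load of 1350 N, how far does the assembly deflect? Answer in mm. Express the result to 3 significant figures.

22.7 mm

k_A = Gd⁴/(8D³N_a) = (78.3×10³)(3.7⁴)/(8·16.9³·12) = 31.669 N/mm
k_B = Gd⁴/(8D³N_a) = (76.3×10³)(5.6⁴)/(8·76.0³·15) = 1.4245 N/mm
Springs A,B series: k_AB = 1/(1/31.669+1/1.4245) = 1.3632 N/mm; parallel with C: k_eq = 1.3632+58 = 59.363 N/mm
δ = F/k_eq = 1350/59.363 = 22.741 mm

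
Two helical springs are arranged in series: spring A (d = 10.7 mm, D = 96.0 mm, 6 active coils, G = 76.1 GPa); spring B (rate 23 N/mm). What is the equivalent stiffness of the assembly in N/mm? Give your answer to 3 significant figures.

11.6 N/mm

k_A = Gd⁴/(8D³N_a) = (76.1×10³)(10.7⁴)/(8·96.0³·6) = 23.489 N/mm
Series: 1/k_eq = 1/23.489 + 1/23 = 0.086051; k_eq = 11.621 N/mm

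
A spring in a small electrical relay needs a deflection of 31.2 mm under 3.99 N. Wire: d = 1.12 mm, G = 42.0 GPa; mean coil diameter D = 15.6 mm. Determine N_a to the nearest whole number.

Required rate k = F/δ = 3.99/31.2 = 0.12788 N/mm
N_a = Gd⁴/(8D³k) = (42.0×10³ × 1.12⁴)/(8 × 15.6³ × 0.12788)
    = 66087.8 / 3884.03 = 17.02 → 17 coils

17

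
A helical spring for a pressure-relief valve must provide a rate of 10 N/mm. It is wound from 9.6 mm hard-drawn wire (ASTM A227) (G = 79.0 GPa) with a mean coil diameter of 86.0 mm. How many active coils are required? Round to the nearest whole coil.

N_a = Gd⁴/(8D³k) = (79.0×10³ × 9.6⁴)/(8 × 86.0³ × 10)
    = 6.70984e+08 / 5.08845e+07 = 13.19 → 13 coils

13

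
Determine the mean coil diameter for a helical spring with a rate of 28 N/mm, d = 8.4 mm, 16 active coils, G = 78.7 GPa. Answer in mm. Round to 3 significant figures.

47.8 mm

D = (Gd⁴/(8N_a·k))^(1/3) = (78.7×10³·8.4⁴/(8·16·28))^(1/3)
  = (109326)^(1/3) = 47.8162 mm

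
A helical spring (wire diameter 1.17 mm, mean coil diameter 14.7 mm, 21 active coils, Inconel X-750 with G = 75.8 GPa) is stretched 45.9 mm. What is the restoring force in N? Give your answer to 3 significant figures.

12.2 N

k = Gd⁴/(8D³N_a) = (75.8×10³)(1.17⁴)/(8·14.7³·21) = 0.26617 N/mm
F = k·δ = 0.26617 × 45.9 = 12.217 N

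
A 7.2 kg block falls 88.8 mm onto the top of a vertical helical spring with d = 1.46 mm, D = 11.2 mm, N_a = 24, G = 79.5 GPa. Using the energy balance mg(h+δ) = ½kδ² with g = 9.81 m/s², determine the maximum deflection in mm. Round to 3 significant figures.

k = Gd⁴/(8D³N_a) = (79.5×10³)(1.46⁴)/(8·11.2³·24) = 1.3391 N/mm
W = mg = 7.2 × 9.81 = 70.632 N
½kδ² − Wδ − Wh = 0 → δ = (W + √(W² + 2kWh))/k
δ = (70.632 + √(4988.9 + 16798.4))/1.3391 = (70.632 + 147.61)/1.3391 = 162.97 mm

163 mm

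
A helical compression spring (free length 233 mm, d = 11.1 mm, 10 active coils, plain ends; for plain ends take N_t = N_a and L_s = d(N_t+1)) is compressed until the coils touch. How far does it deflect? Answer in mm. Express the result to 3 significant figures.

111 mm

N_t = 10; L_s = 11.1·11 = 122.1 mm
δ_solid = L₀ − L_s = 233 − 122.1 = 110.9 mm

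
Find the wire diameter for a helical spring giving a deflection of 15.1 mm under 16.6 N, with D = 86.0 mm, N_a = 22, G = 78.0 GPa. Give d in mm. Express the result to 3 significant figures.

6.30 mm

Required rate k = F/δ = 16.6/15.1 = 1.0993 N/mm
d = (8D³N_a·k / G)^(1/4) = (8·86.0³·22·1.0993 / (78.0×10³))^0.25
  = (1577.8)^0.25 = 6.3025 mm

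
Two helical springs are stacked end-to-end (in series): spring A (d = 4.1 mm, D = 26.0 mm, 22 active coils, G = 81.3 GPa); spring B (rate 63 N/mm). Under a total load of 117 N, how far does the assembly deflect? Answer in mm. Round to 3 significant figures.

k_A = Gd⁴/(8D³N_a) = (81.3×10³)(4.1⁴)/(8·26.0³·22) = 7.4267 N/mm
Series: 1/k_eq = 1/7.4267 + 1/63 = 0.15052; k_eq = 6.6435 N/mm
δ = F/k_eq = 117/6.6435 = 17.611 mm

17.6 mm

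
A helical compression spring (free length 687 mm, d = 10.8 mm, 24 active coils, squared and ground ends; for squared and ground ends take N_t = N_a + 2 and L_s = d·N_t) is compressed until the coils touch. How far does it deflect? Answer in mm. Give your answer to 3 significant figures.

406 mm

N_t = 26; L_s = 10.8·26 = 280.8 mm
δ_solid = L₀ − L_s = 687 − 280.8 = 406.2 mm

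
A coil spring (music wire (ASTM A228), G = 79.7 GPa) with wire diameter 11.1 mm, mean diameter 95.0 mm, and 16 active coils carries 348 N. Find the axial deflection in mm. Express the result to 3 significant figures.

k = Gd⁴/(8D³N_a) = (79.7×10³)(11.1⁴)/(8·95.0³·16) = 11.025 N/mm
δ = F/k = 348 / 11.025 = 31.565 mm

31.6 mm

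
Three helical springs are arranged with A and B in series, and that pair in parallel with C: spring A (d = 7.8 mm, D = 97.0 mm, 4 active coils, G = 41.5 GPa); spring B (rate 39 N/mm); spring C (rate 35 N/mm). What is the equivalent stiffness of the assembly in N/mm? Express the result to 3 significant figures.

k_A = Gd⁴/(8D³N_a) = (41.5×10³)(7.8⁴)/(8·97.0³·4) = 5.2597 N/mm
Springs A,B series: k_AB = 1/(1/5.2597+1/39) = 4.6347 N/mm; parallel with C: k_eq = 4.6347+35 = 39.635 N/mm

39.6 N/mm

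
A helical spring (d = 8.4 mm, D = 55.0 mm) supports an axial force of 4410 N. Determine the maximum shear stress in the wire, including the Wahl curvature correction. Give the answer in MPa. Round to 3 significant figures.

Spring index C = D/d = 55.0/8.4 = 6.5476
K_W = (4C−1)/(4C−4) + 0.615/C = 25.190/22.190 + 0.0939 = 1.2291
τ₀ = 8FD/(πd³) = 8·4410·55.0/(π·8.4³) = 1.9404e+06/1862 = 1042.1 MPa
τ_max = K·τ₀ = 1.2291 × 1042.1 = 1280.8 MPa

1280 MPa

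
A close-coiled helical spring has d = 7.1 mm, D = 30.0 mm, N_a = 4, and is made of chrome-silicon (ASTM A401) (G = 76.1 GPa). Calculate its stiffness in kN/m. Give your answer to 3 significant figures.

224 kN/m

k = Gd⁴/(8D³N_a) = (76.1×10³ × 7.1⁴) / (8 × 30.0³ × 4)
  = 1.93383e+08 / 864000 = 223.82 N/mm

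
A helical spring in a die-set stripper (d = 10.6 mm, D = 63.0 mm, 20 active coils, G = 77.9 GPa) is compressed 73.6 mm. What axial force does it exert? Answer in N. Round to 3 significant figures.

k = Gd⁴/(8D³N_a) = (77.9×10³)(10.6⁴)/(8·63.0³·20) = 24.582 N/mm
F = k·δ = 24.582 × 73.6 = 1809.2 N

1810 N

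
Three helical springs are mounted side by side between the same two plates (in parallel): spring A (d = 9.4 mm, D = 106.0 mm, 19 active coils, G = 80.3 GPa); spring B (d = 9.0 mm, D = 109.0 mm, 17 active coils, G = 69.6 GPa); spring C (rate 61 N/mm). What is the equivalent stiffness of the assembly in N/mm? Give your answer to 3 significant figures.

k_A = Gd⁴/(8D³N_a) = (80.3×10³)(9.4⁴)/(8·106.0³·19) = 3.4631 N/mm
k_B = Gd⁴/(8D³N_a) = (69.6×10³)(9.0⁴)/(8·109.0³·17) = 2.5928 N/mm
Parallel: k_eq = 3.4631 + 2.5928 + 61 = 67.056 N/mm

67.1 N/mm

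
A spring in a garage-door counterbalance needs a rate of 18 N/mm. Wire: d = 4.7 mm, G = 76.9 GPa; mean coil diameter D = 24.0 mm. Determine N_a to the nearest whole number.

19

N_a = Gd⁴/(8D³k) = (76.9×10³ × 4.7⁴)/(8 × 24.0³ × 18)
    = 3.75247e+07 / 1.99066e+06 = 18.85 → 19 coils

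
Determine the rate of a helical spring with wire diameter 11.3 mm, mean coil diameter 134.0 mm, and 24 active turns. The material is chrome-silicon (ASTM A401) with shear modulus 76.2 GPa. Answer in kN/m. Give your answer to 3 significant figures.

k = Gd⁴/(8D³N_a) = (76.2×10³ × 11.3⁴) / (8 × 134.0³ × 24)
  = 1.24242e+09 / 4.61972e+08 = 2.6894 N/mm

2.69 kN/m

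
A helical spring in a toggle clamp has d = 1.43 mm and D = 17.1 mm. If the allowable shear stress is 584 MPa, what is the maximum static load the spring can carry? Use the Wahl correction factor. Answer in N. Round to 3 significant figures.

C = D/d = 17.1/1.43 = 11.9580
K_W = (4C−1)/(4C−4) + 0.615/C = 46.832/43.832 + 0.0514 = 1.1199
τ_max = K·8FD/(πd³) → F_max = τ_allow·πd³/(8DK)
F_max = 584·π·1.43³/(8·17.1·1.1199) = 5365/153.2 = 35.02 N

35.0 N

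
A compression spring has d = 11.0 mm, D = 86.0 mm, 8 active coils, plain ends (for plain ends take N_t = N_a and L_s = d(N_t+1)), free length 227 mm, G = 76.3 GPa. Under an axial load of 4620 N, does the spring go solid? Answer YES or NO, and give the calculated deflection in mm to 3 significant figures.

YES, δ = 168 mm

k = Gd⁴/(8D³N_a) = (76.3×10³)(11.0⁴)/(8·86.0³·8) = 27.442 N/mm
N_t = 8; L_s = 11.0·9 = 99 mm; δ_solid = L₀ − L_s = 227 − 99 = 128 mm
δ = F/k = 4620/27.442 = 168.35 mm
δ ≥ δ_solid → spring goes solid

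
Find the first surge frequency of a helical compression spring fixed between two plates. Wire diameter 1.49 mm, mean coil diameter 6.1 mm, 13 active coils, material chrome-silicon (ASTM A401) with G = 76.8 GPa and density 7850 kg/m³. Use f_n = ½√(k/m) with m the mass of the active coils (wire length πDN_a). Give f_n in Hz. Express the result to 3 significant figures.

1080 Hz

k = Gd⁴/(8D³N_a) = (76.8×10³)(1.49⁴)/(8·6.1³·13) = 16.036 N/mm = 16036 N/m
Wire length L = πDN_a = π·6.1·13 = 249.13 mm
m = ρ·(πd²/4)·L = 7850 × 1.7437×10⁻⁶ m² × 0.24913 m = 0.00341 kg
f_n = ½√(k/m) = 0.5·√(16036/0.00341) = 0.5·√(4.7025e+06) = 1084.3 Hz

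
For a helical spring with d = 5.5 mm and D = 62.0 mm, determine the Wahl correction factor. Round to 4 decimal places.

1.1276

C = D/d = 62.0/5.5 = 11.2727
K_W = (4C−1)/(4C−4) + 0.615/C = 44.091/41.091 + 0.0546 = 1.1276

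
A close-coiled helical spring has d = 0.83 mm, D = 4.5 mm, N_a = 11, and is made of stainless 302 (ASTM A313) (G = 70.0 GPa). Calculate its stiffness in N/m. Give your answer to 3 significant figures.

4140 N/m

k = Gd⁴/(8D³N_a) = (70.0×10³ × 0.83⁴) / (8 × 4.5³ × 11)
  = 33220.8 / 8019 = 4.1428 N/mm = 4142.8 N/m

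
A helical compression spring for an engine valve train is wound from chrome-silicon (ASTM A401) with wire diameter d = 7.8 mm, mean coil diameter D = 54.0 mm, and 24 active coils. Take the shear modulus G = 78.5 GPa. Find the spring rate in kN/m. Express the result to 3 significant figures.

k = Gd⁴/(8D³N_a) = (78.5×10³ × 7.8⁴) / (8 × 54.0³ × 24)
  = 2.90568e+08 / 3.02331e+07 = 9.6109 N/mm

9.61 kN/m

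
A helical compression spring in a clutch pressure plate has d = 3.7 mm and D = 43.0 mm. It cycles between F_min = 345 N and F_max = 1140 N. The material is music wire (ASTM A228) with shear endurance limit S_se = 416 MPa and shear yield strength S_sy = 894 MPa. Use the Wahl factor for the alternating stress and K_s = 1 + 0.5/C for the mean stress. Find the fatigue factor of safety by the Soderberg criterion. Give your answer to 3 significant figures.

0.238

C = D/d = 43.0/3.7 = 11.6216; K_W = (4C−1)/(4C−4)+0.615/C = 1.1235; K_s = 1+0.5/C = 1.0430
F_a = (F_max−F_min)/2 = 397.5 N; F_m = (F_max+F_min)/2 = 742.5 N
τ_a = K_W·8F_aD/(πd³) = 1.1235 × 859.29 = 965.44 MPa
τ_m = K_s·8F_mD/(πd³) = 1.0430 × 1605.1 = 1674.1 MPa
Soderberg: 1/n_f = τ_a/S_se + τ_m/S_sy = 965.44/416 + 1674.1/894 = 2.32077 + 1.87265 = 4.1934
n_f = 1/4.1934 = 0.2385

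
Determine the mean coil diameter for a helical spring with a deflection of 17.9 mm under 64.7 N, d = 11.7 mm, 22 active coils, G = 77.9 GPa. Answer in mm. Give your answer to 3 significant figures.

132 mm

Required rate k = F/δ = 64.7/17.9 = 3.6145 N/mm
D = (Gd⁴/(8N_a·k))^(1/3) = (77.9×10³·11.7⁴/(8·22·3.6145))^(1/3)
  = (2.29465e+06)^(1/3) = 131.8982 mm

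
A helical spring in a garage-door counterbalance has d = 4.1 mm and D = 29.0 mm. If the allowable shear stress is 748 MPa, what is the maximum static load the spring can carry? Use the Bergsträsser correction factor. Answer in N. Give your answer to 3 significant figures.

C = D/d = 29.0/4.1 = 7.0732
K_B = (4C+2)/(4C−3) = 30.293/25.293 = 1.1977
τ_max = K·8FD/(πd³) → F_max = τ_allow·πd³/(8DK)
F_max = 748·π·4.1³/(8·29.0·1.1977) = 1.6196e+05/277.86 = 582.87 N

583 N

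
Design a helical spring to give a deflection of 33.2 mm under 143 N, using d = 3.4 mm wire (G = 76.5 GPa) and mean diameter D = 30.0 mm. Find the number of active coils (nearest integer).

Required rate k = F/δ = 143/33.2 = 4.3072 N/mm
N_a = Gd⁴/(8D³k) = (76.5×10³ × 3.4⁴)/(8 × 30.0³ × 4.3072)
    = 1.0223e+07 / 930361 = 10.99 → 11 coils

11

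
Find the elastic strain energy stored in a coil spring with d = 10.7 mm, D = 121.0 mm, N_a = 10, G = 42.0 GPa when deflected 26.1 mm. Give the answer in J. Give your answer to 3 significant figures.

k = Gd⁴/(8D³N_a) = (42.0×10³)(10.7⁴)/(8·121.0³·10) = 3.8845 N/mm
U = ½kδ² = 0.5 × 3.8845 × 26.1² = 1323.1 N·mm = 1.3231 J

1.32 J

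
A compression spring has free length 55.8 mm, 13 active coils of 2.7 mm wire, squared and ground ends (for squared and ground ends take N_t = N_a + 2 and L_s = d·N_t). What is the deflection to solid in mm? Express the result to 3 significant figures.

15.3 mm

N_t = 15; L_s = 2.7·15 = 40.5 mm
δ_solid = L₀ − L_s = 55.8 − 40.5 = 15.3 mm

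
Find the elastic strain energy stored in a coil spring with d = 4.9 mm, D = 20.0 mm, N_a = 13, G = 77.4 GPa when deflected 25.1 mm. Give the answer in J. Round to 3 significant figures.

16.9 J

k = Gd⁴/(8D³N_a) = (77.4×10³)(4.9⁴)/(8·20.0³·13) = 53.629 N/mm
U = ½kδ² = 0.5 × 53.629 × 25.1² = 16893 N·mm = 16.893 J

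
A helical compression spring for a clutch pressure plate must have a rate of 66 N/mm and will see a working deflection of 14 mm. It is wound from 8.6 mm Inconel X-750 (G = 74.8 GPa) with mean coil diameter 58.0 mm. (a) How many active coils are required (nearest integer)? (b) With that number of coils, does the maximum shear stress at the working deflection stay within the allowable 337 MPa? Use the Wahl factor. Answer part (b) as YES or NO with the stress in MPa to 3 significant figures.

(a) 4 coils; (b) YES, τ_max = 260 MPa

N_a = Gd⁴/(8D³k) = (74.8×10³)(8.6⁴)/(8·58.0³·66) = 3.972 → N_a = 4
Actual rate k = Gd⁴/(8D³·4) = 65.533 N/mm
Working load F = kδ = 65.533·14 = 917.46 N
C = 58.0/8.6 = 6.7442; K_W = (4C−1)/(4C−4)+0.615/C = 1.2218
τ_max = K_W·8FD/(πd³) = 1.2218·213.04 = 260.28 MPa
τ_max ≤ 337 MPa → acceptable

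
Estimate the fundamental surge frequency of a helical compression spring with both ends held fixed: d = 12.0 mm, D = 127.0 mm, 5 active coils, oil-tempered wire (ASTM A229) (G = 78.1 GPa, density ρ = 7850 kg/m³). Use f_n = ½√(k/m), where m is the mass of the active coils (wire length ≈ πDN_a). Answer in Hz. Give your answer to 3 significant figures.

k = Gd⁴/(8D³N_a) = (78.1×10³)(12.0⁴)/(8·127.0³·5) = 19.765 N/mm = 19765 N/m
Wire length L = πDN_a = π·127.0·5 = 1994.9 mm
m = ρ·(πd²/4)·L = 7850 × 113.1×10⁻⁶ m² × 1.9949 m = 1.7711 kg
f_n = ½√(k/m) = 0.5·√(19765/1.7711) = 0.5·√(11160) = 52.82 Hz

52.8 Hz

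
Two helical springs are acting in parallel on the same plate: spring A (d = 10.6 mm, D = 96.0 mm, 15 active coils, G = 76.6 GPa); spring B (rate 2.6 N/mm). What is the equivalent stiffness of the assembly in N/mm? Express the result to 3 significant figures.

11.7 N/mm

k_A = Gd⁴/(8D³N_a) = (76.6×10³)(10.6⁴)/(8·96.0³·15) = 9.1087 N/mm
Parallel: k_eq = 9.1087 + 2.6 = 11.709 N/mm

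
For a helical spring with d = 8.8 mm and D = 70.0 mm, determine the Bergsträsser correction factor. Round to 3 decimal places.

1.174

C = D/d = 70.0/8.8 = 7.9545
K_B = (4C+2)/(4C−3) = 33.818/28.818 = 1.1735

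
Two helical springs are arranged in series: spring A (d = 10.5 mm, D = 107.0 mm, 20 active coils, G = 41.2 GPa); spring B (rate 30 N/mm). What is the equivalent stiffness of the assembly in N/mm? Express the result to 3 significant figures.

2.35 N/mm

k_A = Gd⁴/(8D³N_a) = (41.2×10³)(10.5⁴)/(8·107.0³·20) = 2.555 N/mm
Series: 1/k_eq = 1/2.555 + 1/30 = 0.42473; k_eq = 2.3544 N/mm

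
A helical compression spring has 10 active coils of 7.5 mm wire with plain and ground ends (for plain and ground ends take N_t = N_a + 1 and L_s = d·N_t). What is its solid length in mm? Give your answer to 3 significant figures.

plain and ground ends: N_t = N_a + 1 = 10 + 1 = 11
L_s = d·N_t = 7.5 × 11 = 82.5 mm

82.5 mm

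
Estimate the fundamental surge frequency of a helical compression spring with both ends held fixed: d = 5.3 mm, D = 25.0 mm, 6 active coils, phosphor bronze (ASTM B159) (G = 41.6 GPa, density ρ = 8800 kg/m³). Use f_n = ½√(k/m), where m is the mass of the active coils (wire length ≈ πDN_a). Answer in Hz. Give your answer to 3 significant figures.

k = Gd⁴/(8D³N_a) = (41.6×10³)(5.3⁴)/(8·25.0³·6) = 43.766 N/mm = 43766 N/m
Wire length L = πDN_a = π·25.0·6 = 471.24 mm
m = ρ·(πd²/4)·L = 8800 × 22.062×10⁻⁶ m² × 0.47124 m = 0.091488 kg
f_n = ½√(k/m) = 0.5·√(43766/0.091488) = 0.5·√(4.7838e+05) = 345.82 Hz

346 Hz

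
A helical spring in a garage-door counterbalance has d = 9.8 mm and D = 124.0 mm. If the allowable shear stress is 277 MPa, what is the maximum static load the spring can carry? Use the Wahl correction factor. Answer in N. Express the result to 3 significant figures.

C = D/d = 124.0/9.8 = 12.6531
K_W = (4C−1)/(4C−4) + 0.615/C = 49.612/46.612 + 0.0486 = 1.1130
τ_max = K·8FD/(πd³) → F_max = τ_allow·πd³/(8DK)
F_max = 277·π·9.8³/(8·124.0·1.1130) = 8.1905e+05/1104.1 = 741.85 N

742 N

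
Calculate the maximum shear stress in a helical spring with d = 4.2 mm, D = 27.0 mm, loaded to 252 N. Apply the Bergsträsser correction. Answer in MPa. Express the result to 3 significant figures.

Spring index C = D/d = 27.0/4.2 = 6.4286
K_B = (4C+2)/(4C−3) = 27.714/22.714 = 1.2201
τ₀ = 8FD/(πd³) = 8·252·27.0/(π·4.2³) = 54432/232.75 = 233.86 MPa
τ_max = K·τ₀ = 1.2201 × 233.86 = 285.34 MPa

285 MPa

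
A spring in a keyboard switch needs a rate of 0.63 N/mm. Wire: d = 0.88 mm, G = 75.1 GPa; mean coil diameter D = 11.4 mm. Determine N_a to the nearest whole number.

N_a = Gd⁴/(8D³k) = (75.1×10³ × 0.88⁴)/(8 × 11.4³ × 0.63)
    = 45037.1 / 7466.98 = 6.032 → 6 coils

6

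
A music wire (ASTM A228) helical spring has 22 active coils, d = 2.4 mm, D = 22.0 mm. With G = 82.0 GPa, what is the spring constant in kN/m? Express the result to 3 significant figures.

k = Gd⁴/(8D³N_a) = (82.0×10³ × 2.4⁴) / (8 × 22.0³ × 22)
  = 2.72056e+06 / 1.87405e+06 = 1.4517 N/mm

1.45 kN/m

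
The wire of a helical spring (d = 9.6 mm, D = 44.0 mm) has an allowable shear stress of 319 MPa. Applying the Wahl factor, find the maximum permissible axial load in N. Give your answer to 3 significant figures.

C = D/d = 44.0/9.6 = 4.5833
K_W = (4C−1)/(4C−4) + 0.615/C = 17.333/14.333 + 0.1342 = 1.3435
τ_max = K·8FD/(πd³) → F_max = τ_allow·πd³/(8DK)
F_max = 319·π·9.6³/(8·44.0·1.3435) = 8.8665e+05/472.91 = 1874.9 N

1870 N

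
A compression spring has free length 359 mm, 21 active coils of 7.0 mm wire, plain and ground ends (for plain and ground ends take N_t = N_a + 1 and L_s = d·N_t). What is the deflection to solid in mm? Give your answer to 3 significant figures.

205 mm

N_t = 22; L_s = 7.0·22 = 154 mm
δ_solid = L₀ − L_s = 359 − 154 = 205 mm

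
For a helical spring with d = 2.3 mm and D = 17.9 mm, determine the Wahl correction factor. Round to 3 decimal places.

C = D/d = 17.9/2.3 = 7.7826
K_W = (4C−1)/(4C−4) + 0.615/C = 30.130/27.130 + 0.0790 = 1.1896

1.190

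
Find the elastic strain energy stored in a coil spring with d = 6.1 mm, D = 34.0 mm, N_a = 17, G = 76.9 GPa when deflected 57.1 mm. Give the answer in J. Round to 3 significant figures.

32.5 J

k = Gd⁴/(8D³N_a) = (76.9×10³)(6.1⁴)/(8·34.0³·17) = 19.919 N/mm
U = ½kδ² = 0.5 × 19.919 × 57.1² = 32472 N·mm = 32.472 J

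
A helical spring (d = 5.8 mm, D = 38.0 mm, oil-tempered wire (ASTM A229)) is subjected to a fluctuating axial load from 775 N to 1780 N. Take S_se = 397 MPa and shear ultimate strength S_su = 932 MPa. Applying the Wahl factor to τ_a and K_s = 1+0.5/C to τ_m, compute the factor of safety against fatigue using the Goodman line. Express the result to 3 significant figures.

C = D/d = 38.0/5.8 = 6.5517; K_W = (4C−1)/(4C−4)+0.615/C = 1.2290; K_s = 1+0.5/C = 1.0763
F_a = (F_max−F_min)/2 = 502.5 N; F_m = (F_max+F_min)/2 = 1277.5 N
τ_a = K_W·8F_aD/(πd³) = 1.2290 × 249.22 = 306.28 MPa
τ_m = K_s·8F_mD/(πd³) = 1.0763 × 633.58 = 681.93 MPa
Goodman: 1/n_f = τ_a/S_se + τ_m/S_su = 306.28/397 + 681.93/932 = 0.77148 + 0.73169 = 1.5032
n_f = 1/1.5032 = 0.6653

0.665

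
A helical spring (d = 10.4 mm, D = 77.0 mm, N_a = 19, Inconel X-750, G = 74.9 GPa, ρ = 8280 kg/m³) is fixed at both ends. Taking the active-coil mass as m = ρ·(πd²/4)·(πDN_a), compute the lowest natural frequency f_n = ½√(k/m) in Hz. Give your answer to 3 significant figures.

k = Gd⁴/(8D³N_a) = (74.9×10³)(10.4⁴)/(8·77.0³·19) = 12.627 N/mm = 12627 N/m
Wire length L = πDN_a = π·77.0·19 = 4596.2 mm
m = ρ·(πd²/4)·L = 8280 × 84.949×10⁻⁶ m² × 4.5962 m = 3.2328 kg
f_n = ½√(k/m) = 0.5·√(12627/3.2328) = 0.5·√(3905.9) = 31.248 Hz

31.2 Hz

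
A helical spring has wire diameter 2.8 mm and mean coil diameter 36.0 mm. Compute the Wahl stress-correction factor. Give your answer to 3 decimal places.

1.111

C = D/d = 36.0/2.8 = 12.8571
K_W = (4C−1)/(4C−4) + 0.615/C = 50.429/47.429 + 0.0478 = 1.1111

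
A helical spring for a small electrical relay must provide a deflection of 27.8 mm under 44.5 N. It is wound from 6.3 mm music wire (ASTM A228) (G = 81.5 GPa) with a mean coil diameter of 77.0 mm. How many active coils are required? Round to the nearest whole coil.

Required rate k = F/δ = 44.5/27.8 = 1.6007 N/mm
N_a = Gd⁴/(8D³k) = (81.5×10³ × 6.3⁴)/(8 × 77.0³ × 1.6007)
    = 1.28387e+08 / 5.84625e+06 = 21.96 → 22 coils

22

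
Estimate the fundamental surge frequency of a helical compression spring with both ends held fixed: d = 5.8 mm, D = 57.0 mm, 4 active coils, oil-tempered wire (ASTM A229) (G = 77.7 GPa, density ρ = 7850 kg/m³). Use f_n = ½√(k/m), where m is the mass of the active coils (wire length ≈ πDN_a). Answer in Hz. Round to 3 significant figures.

158 Hz

k = Gd⁴/(8D³N_a) = (77.7×10³)(5.8⁴)/(8·57.0³·4) = 14.837 N/mm = 14837 N/m
Wire length L = πDN_a = π·57.0·4 = 716.28 mm
m = ρ·(πd²/4)·L = 7850 × 26.421×10⁻⁶ m² × 0.71628 m = 0.14856 kg
f_n = ½√(k/m) = 0.5·√(14837/0.14856) = 0.5·√(99875) = 158.02 Hz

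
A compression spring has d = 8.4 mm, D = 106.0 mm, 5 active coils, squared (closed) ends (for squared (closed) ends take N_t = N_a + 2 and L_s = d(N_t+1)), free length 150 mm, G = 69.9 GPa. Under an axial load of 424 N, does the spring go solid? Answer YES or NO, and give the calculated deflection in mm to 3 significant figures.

k = Gd⁴/(8D³N_a) = (69.9×10³)(8.4⁴)/(8·106.0³·5) = 7.3049 N/mm
N_t = 7; L_s = 8.4·8 = 67.2 mm; δ_solid = L₀ − L_s = 150 − 67.2 = 82.8 mm
δ = F/k = 424/7.3049 = 58.043 mm
δ < δ_solid → spring does not go solid

NO, δ = 58.0 mm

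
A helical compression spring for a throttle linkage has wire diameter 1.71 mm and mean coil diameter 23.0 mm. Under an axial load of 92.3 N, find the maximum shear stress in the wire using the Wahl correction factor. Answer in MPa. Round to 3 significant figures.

1200 MPa

Spring index C = D/d = 23.0/1.71 = 13.4503
K_W = (4C−1)/(4C−4) + 0.615/C = 52.801/49.801 + 0.0457 = 1.1060
τ₀ = 8FD/(πd³) = 8·92.3·23.0/(π·1.71³) = 16983.2/15.709 = 1081.1 MPa
τ_max = K·τ₀ = 1.1060 × 1081.1 = 1195.7 MPa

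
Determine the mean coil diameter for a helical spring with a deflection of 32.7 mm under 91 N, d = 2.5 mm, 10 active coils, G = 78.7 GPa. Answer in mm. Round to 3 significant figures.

Required rate k = F/δ = 91/32.7 = 2.7829 N/mm
D = (Gd⁴/(8N_a·k))^(1/3) = (78.7×10³·2.5⁴/(8·10·2.7829))^(1/3)
  = (13808.6)^(1/3) = 23.9911 mm

24.0 mm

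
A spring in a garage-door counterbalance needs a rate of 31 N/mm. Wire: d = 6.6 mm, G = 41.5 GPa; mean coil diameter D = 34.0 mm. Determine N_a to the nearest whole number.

8

N_a = Gd⁴/(8D³k) = (41.5×10³ × 6.6⁴)/(8 × 34.0³ × 31)
    = 7.87452e+07 / 9.74739e+06 = 8.079 → 8 coils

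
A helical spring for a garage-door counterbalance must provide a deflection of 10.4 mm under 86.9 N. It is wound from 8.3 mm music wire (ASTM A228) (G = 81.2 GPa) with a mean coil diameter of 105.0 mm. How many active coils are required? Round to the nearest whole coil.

5

Required rate k = F/δ = 86.9/10.4 = 8.3558 N/mm
N_a = Gd⁴/(8D³k) = (81.2×10³ × 8.3⁴)/(8 × 105.0³ × 8.3558)
    = 3.85362e+08 / 7.73828e+07 = 4.98 → 5 coils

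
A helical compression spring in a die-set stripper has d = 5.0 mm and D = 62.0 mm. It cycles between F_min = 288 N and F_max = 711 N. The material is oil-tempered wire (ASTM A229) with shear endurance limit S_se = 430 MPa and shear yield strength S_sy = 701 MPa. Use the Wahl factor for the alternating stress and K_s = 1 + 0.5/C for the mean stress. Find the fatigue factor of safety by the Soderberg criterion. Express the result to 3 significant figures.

0.614

C = D/d = 62.0/5.0 = 12.4000; K_W = (4C−1)/(4C−4)+0.615/C = 1.1154; K_s = 1+0.5/C = 1.0403
F_a = (F_max−F_min)/2 = 211.5 N; F_m = (F_max+F_min)/2 = 499.5 N
τ_a = K_W·8F_aD/(πd³) = 1.1154 × 267.14 = 297.96 MPa
τ_m = K_s·8F_mD/(πd³) = 1.0403 × 630.9 = 656.33 MPa
Soderberg: 1/n_f = τ_a/S_se + τ_m/S_sy = 297.96/430 + 656.33/701 = 0.69293 + 0.93628 = 1.6292
n_f = 1/1.6292 = 0.6138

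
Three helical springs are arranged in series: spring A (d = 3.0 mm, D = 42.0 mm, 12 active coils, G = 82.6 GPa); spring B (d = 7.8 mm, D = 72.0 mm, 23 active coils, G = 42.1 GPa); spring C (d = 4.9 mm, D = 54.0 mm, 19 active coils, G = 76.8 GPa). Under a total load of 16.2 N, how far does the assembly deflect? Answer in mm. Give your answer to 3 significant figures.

33.1 mm

k_A = Gd⁴/(8D³N_a) = (82.6×10³)(3.0⁴)/(8·42.0³·12) = 0.94069 N/mm
k_B = Gd⁴/(8D³N_a) = (42.1×10³)(7.8⁴)/(8·72.0³·23) = 2.2691 N/mm
k_C = Gd⁴/(8D³N_a) = (76.8×10³)(4.9⁴)/(8·54.0³·19) = 1.8498 N/mm
Series: 1/k_eq = 1/0.94069 + 1/2.2691 + 1/1.8498 = 2.0444; k_eq = 0.48915 N/mm
δ = F/k_eq = 16.2/0.48915 = 33.119 mm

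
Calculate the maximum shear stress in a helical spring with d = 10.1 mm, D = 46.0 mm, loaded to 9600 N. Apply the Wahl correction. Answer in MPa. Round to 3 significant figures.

Spring index C = D/d = 46.0/10.1 = 4.5545
K_W = (4C−1)/(4C−4) + 0.615/C = 17.218/14.218 + 0.1350 = 1.3460
τ₀ = 8FD/(πd³) = 8·9600·46.0/(π·10.1³) = 3.5328e+06/3236.8 = 1091.5 MPa
τ_max = K·τ₀ = 1.3460 × 1091.5 = 1469.1 MPa

1470 MPa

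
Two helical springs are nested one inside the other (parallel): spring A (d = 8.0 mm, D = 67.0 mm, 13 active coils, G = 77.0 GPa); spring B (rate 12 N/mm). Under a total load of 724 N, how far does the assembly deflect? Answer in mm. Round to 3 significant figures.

32.8 mm

k_A = Gd⁴/(8D³N_a) = (77.0×10³)(8.0⁴)/(8·67.0³·13) = 10.083 N/mm
Parallel: k_eq = 10.083 + 12 = 22.083 N/mm
δ = F/k_eq = 724/22.083 = 32.785 mm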